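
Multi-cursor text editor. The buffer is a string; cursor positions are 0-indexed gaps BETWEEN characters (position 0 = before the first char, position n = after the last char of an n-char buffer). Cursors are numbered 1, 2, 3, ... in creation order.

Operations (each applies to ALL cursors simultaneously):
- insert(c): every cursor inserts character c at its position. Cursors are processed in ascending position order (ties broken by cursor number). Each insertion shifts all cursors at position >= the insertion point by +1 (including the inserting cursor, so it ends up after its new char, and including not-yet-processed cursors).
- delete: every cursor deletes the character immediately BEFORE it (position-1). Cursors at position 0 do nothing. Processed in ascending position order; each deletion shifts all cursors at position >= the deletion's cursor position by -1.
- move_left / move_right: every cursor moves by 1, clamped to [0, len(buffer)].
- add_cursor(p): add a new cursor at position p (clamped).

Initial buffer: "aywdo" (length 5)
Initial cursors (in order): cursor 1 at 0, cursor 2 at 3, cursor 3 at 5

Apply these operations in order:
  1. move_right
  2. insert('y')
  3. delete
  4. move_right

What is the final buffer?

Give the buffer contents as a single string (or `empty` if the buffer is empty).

After op 1 (move_right): buffer="aywdo" (len 5), cursors c1@1 c2@4 c3@5, authorship .....
After op 2 (insert('y')): buffer="ayywdyoy" (len 8), cursors c1@2 c2@6 c3@8, authorship .1...2.3
After op 3 (delete): buffer="aywdo" (len 5), cursors c1@1 c2@4 c3@5, authorship .....
After op 4 (move_right): buffer="aywdo" (len 5), cursors c1@2 c2@5 c3@5, authorship .....

Answer: aywdo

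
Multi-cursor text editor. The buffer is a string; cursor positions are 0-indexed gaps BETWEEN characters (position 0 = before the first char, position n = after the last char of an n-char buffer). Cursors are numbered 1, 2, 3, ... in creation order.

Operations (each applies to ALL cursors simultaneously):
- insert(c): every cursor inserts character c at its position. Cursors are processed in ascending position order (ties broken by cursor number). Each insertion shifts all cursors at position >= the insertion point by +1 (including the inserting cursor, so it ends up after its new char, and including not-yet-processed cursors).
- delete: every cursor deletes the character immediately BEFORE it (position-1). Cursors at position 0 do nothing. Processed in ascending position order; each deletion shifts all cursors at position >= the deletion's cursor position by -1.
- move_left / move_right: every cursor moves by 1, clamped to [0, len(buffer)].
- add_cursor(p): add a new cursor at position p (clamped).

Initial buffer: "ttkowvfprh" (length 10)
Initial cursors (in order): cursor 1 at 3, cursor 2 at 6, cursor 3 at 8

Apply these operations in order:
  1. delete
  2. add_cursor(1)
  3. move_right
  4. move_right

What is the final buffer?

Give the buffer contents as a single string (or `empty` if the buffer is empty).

Answer: ttowfrh

Derivation:
After op 1 (delete): buffer="ttowfrh" (len 7), cursors c1@2 c2@4 c3@5, authorship .......
After op 2 (add_cursor(1)): buffer="ttowfrh" (len 7), cursors c4@1 c1@2 c2@4 c3@5, authorship .......
After op 3 (move_right): buffer="ttowfrh" (len 7), cursors c4@2 c1@3 c2@5 c3@6, authorship .......
After op 4 (move_right): buffer="ttowfrh" (len 7), cursors c4@3 c1@4 c2@6 c3@7, authorship .......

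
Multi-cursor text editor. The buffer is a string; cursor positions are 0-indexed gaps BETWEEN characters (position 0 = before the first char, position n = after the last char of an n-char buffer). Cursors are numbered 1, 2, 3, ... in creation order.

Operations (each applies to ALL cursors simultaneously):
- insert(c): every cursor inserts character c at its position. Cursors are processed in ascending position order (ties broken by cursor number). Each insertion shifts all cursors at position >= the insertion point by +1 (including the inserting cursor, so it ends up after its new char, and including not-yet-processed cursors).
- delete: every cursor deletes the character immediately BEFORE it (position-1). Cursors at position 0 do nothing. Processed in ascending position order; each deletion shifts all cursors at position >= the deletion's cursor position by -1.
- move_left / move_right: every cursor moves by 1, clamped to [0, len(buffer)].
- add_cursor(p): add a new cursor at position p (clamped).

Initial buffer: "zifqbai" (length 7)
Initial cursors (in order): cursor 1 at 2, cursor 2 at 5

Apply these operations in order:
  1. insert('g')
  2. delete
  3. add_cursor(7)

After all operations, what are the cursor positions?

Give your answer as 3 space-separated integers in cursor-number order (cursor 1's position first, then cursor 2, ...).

Answer: 2 5 7

Derivation:
After op 1 (insert('g')): buffer="zigfqbgai" (len 9), cursors c1@3 c2@7, authorship ..1...2..
After op 2 (delete): buffer="zifqbai" (len 7), cursors c1@2 c2@5, authorship .......
After op 3 (add_cursor(7)): buffer="zifqbai" (len 7), cursors c1@2 c2@5 c3@7, authorship .......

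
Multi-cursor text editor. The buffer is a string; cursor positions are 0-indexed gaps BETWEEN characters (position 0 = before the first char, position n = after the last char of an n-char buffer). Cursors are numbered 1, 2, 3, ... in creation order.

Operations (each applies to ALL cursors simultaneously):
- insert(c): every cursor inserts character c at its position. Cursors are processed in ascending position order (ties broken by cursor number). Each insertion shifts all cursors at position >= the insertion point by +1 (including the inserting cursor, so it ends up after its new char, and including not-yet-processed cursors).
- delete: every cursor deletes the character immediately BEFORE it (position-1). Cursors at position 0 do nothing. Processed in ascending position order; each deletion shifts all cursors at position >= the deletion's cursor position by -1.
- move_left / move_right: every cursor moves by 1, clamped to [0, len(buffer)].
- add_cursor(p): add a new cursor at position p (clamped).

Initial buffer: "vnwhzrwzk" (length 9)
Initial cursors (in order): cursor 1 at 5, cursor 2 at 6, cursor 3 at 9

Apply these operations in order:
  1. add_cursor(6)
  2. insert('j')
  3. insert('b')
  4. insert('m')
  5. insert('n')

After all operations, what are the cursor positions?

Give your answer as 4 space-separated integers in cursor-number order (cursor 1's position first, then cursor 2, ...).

Answer: 9 18 25 18

Derivation:
After op 1 (add_cursor(6)): buffer="vnwhzrwzk" (len 9), cursors c1@5 c2@6 c4@6 c3@9, authorship .........
After op 2 (insert('j')): buffer="vnwhzjrjjwzkj" (len 13), cursors c1@6 c2@9 c4@9 c3@13, authorship .....1.24...3
After op 3 (insert('b')): buffer="vnwhzjbrjjbbwzkjb" (len 17), cursors c1@7 c2@12 c4@12 c3@17, authorship .....11.2424...33
After op 4 (insert('m')): buffer="vnwhzjbmrjjbbmmwzkjbm" (len 21), cursors c1@8 c2@15 c4@15 c3@21, authorship .....111.242424...333
After op 5 (insert('n')): buffer="vnwhzjbmnrjjbbmmnnwzkjbmn" (len 25), cursors c1@9 c2@18 c4@18 c3@25, authorship .....1111.24242424...3333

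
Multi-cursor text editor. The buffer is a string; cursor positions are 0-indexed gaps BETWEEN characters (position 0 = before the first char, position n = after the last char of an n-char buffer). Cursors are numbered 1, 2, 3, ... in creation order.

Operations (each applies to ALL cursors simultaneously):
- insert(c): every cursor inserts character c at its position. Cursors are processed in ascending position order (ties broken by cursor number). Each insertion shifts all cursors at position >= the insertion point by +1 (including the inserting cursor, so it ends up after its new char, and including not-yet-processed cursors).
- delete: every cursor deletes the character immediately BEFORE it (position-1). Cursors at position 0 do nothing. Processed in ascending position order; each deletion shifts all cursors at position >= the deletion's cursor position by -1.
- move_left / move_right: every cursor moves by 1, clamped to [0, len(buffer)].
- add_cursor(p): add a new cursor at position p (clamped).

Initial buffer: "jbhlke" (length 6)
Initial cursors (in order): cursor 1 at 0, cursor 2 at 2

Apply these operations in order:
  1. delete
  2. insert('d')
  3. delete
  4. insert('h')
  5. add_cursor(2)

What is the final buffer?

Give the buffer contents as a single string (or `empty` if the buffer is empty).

Answer: hjhhlke

Derivation:
After op 1 (delete): buffer="jhlke" (len 5), cursors c1@0 c2@1, authorship .....
After op 2 (insert('d')): buffer="djdhlke" (len 7), cursors c1@1 c2@3, authorship 1.2....
After op 3 (delete): buffer="jhlke" (len 5), cursors c1@0 c2@1, authorship .....
After op 4 (insert('h')): buffer="hjhhlke" (len 7), cursors c1@1 c2@3, authorship 1.2....
After op 5 (add_cursor(2)): buffer="hjhhlke" (len 7), cursors c1@1 c3@2 c2@3, authorship 1.2....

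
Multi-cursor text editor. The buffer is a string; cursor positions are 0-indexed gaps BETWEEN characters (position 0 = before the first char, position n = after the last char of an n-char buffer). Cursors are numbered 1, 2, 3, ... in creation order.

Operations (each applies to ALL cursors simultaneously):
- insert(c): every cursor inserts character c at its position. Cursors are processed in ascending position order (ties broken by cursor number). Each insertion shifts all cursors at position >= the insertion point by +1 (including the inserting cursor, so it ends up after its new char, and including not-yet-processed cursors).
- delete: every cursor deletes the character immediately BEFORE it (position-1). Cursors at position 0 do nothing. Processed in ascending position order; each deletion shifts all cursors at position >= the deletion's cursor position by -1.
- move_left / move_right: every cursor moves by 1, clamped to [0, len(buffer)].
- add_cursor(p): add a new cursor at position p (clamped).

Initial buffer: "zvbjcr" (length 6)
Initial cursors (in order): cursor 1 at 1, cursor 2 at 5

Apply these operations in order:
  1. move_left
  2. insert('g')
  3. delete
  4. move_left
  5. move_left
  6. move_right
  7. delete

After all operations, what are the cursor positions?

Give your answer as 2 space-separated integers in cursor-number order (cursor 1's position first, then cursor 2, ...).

After op 1 (move_left): buffer="zvbjcr" (len 6), cursors c1@0 c2@4, authorship ......
After op 2 (insert('g')): buffer="gzvbjgcr" (len 8), cursors c1@1 c2@6, authorship 1....2..
After op 3 (delete): buffer="zvbjcr" (len 6), cursors c1@0 c2@4, authorship ......
After op 4 (move_left): buffer="zvbjcr" (len 6), cursors c1@0 c2@3, authorship ......
After op 5 (move_left): buffer="zvbjcr" (len 6), cursors c1@0 c2@2, authorship ......
After op 6 (move_right): buffer="zvbjcr" (len 6), cursors c1@1 c2@3, authorship ......
After op 7 (delete): buffer="vjcr" (len 4), cursors c1@0 c2@1, authorship ....

Answer: 0 1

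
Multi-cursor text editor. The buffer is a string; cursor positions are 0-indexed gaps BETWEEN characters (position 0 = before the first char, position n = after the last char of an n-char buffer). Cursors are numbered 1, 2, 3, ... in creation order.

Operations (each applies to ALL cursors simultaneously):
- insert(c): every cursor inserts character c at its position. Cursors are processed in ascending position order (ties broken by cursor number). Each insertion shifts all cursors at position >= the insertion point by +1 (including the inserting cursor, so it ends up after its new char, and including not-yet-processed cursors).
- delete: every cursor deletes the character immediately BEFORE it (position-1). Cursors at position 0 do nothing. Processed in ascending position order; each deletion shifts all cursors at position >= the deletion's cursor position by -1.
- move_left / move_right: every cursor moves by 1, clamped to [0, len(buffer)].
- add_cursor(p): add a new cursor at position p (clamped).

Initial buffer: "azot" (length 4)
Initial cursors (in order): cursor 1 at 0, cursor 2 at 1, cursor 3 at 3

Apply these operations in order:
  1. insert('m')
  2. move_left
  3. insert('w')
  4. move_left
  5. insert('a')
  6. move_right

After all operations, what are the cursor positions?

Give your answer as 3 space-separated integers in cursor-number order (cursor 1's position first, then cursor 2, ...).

Answer: 2 6 11

Derivation:
After op 1 (insert('m')): buffer="mamzomt" (len 7), cursors c1@1 c2@3 c3@6, authorship 1.2..3.
After op 2 (move_left): buffer="mamzomt" (len 7), cursors c1@0 c2@2 c3@5, authorship 1.2..3.
After op 3 (insert('w')): buffer="wmawmzowmt" (len 10), cursors c1@1 c2@4 c3@8, authorship 11.22..33.
After op 4 (move_left): buffer="wmawmzowmt" (len 10), cursors c1@0 c2@3 c3@7, authorship 11.22..33.
After op 5 (insert('a')): buffer="awmaawmzoawmt" (len 13), cursors c1@1 c2@5 c3@10, authorship 111.222..333.
After op 6 (move_right): buffer="awmaawmzoawmt" (len 13), cursors c1@2 c2@6 c3@11, authorship 111.222..333.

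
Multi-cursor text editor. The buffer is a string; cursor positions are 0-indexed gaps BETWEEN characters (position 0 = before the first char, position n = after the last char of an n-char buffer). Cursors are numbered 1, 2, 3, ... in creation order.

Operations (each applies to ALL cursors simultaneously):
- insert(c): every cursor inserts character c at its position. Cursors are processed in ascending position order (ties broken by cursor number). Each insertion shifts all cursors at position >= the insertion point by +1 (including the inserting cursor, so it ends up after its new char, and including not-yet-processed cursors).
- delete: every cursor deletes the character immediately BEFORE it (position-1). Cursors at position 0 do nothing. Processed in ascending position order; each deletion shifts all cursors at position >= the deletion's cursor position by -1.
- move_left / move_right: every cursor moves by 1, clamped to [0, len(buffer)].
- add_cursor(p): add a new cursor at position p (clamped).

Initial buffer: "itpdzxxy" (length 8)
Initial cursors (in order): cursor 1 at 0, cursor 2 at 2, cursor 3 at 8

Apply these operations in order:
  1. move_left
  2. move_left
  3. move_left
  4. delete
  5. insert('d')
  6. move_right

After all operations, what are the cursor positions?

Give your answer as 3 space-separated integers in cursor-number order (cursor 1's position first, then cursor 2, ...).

After op 1 (move_left): buffer="itpdzxxy" (len 8), cursors c1@0 c2@1 c3@7, authorship ........
After op 2 (move_left): buffer="itpdzxxy" (len 8), cursors c1@0 c2@0 c3@6, authorship ........
After op 3 (move_left): buffer="itpdzxxy" (len 8), cursors c1@0 c2@0 c3@5, authorship ........
After op 4 (delete): buffer="itpdxxy" (len 7), cursors c1@0 c2@0 c3@4, authorship .......
After op 5 (insert('d')): buffer="dditpddxxy" (len 10), cursors c1@2 c2@2 c3@7, authorship 12....3...
After op 6 (move_right): buffer="dditpddxxy" (len 10), cursors c1@3 c2@3 c3@8, authorship 12....3...

Answer: 3 3 8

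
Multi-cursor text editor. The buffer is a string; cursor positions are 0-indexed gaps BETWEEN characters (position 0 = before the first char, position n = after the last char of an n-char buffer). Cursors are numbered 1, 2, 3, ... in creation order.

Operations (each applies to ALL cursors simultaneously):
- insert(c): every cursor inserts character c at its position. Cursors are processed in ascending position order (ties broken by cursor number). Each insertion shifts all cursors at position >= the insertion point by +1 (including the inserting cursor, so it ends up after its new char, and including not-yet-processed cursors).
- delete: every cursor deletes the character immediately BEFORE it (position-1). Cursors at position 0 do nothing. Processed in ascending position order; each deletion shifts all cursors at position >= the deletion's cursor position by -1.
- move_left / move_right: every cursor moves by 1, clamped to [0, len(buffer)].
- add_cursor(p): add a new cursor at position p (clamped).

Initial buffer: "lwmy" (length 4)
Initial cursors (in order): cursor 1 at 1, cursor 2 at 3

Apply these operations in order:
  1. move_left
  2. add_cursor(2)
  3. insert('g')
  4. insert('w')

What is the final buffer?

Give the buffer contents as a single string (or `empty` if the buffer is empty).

After op 1 (move_left): buffer="lwmy" (len 4), cursors c1@0 c2@2, authorship ....
After op 2 (add_cursor(2)): buffer="lwmy" (len 4), cursors c1@0 c2@2 c3@2, authorship ....
After op 3 (insert('g')): buffer="glwggmy" (len 7), cursors c1@1 c2@5 c3@5, authorship 1..23..
After op 4 (insert('w')): buffer="gwlwggwwmy" (len 10), cursors c1@2 c2@8 c3@8, authorship 11..2323..

Answer: gwlwggwwmy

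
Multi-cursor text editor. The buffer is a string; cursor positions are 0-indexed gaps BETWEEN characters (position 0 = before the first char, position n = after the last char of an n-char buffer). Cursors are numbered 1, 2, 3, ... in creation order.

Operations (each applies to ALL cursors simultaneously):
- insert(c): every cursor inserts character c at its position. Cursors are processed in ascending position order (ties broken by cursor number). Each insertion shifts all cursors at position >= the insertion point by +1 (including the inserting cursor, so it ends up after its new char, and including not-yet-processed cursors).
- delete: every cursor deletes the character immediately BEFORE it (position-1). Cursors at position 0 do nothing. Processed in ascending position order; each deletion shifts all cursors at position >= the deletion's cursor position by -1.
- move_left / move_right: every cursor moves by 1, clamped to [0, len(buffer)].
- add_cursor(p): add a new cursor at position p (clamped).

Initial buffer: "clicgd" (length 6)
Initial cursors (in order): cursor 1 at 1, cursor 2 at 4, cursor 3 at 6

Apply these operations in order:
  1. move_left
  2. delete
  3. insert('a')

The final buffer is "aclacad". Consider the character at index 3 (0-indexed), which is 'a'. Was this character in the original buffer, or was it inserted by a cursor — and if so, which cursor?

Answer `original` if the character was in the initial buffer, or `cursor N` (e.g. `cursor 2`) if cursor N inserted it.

After op 1 (move_left): buffer="clicgd" (len 6), cursors c1@0 c2@3 c3@5, authorship ......
After op 2 (delete): buffer="clcd" (len 4), cursors c1@0 c2@2 c3@3, authorship ....
After op 3 (insert('a')): buffer="aclacad" (len 7), cursors c1@1 c2@4 c3@6, authorship 1..2.3.
Authorship (.=original, N=cursor N): 1 . . 2 . 3 .
Index 3: author = 2

Answer: cursor 2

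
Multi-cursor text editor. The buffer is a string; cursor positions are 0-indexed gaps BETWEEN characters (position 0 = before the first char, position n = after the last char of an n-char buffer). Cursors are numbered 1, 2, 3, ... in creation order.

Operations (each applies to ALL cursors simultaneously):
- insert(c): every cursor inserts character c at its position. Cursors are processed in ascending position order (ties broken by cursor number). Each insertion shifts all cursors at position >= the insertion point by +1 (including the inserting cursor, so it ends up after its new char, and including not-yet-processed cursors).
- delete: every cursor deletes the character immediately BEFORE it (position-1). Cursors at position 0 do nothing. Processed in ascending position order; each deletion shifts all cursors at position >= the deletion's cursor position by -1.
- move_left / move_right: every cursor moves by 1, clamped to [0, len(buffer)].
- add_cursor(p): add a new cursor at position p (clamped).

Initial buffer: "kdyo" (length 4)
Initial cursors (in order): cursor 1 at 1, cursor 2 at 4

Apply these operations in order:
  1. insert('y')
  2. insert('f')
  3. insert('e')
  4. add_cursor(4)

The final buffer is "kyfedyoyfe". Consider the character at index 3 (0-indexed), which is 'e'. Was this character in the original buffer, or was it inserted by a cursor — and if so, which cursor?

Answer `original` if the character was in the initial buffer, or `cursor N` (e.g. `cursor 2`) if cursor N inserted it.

After op 1 (insert('y')): buffer="kydyoy" (len 6), cursors c1@2 c2@6, authorship .1...2
After op 2 (insert('f')): buffer="kyfdyoyf" (len 8), cursors c1@3 c2@8, authorship .11...22
After op 3 (insert('e')): buffer="kyfedyoyfe" (len 10), cursors c1@4 c2@10, authorship .111...222
After op 4 (add_cursor(4)): buffer="kyfedyoyfe" (len 10), cursors c1@4 c3@4 c2@10, authorship .111...222
Authorship (.=original, N=cursor N): . 1 1 1 . . . 2 2 2
Index 3: author = 1

Answer: cursor 1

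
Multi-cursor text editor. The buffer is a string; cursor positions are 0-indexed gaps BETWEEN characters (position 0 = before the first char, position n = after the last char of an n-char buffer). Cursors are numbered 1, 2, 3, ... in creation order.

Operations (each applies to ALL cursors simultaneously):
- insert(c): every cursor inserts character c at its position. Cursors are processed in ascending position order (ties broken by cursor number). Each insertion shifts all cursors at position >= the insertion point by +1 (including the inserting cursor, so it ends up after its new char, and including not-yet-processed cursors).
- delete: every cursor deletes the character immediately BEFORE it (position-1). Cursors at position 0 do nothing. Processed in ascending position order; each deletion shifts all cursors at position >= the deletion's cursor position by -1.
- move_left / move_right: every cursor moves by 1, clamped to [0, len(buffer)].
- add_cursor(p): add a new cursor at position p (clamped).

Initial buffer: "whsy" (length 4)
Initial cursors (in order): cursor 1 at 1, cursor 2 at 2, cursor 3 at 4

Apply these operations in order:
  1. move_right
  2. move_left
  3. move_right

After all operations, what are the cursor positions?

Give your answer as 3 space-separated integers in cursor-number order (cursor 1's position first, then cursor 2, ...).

Answer: 2 3 4

Derivation:
After op 1 (move_right): buffer="whsy" (len 4), cursors c1@2 c2@3 c3@4, authorship ....
After op 2 (move_left): buffer="whsy" (len 4), cursors c1@1 c2@2 c3@3, authorship ....
After op 3 (move_right): buffer="whsy" (len 4), cursors c1@2 c2@3 c3@4, authorship ....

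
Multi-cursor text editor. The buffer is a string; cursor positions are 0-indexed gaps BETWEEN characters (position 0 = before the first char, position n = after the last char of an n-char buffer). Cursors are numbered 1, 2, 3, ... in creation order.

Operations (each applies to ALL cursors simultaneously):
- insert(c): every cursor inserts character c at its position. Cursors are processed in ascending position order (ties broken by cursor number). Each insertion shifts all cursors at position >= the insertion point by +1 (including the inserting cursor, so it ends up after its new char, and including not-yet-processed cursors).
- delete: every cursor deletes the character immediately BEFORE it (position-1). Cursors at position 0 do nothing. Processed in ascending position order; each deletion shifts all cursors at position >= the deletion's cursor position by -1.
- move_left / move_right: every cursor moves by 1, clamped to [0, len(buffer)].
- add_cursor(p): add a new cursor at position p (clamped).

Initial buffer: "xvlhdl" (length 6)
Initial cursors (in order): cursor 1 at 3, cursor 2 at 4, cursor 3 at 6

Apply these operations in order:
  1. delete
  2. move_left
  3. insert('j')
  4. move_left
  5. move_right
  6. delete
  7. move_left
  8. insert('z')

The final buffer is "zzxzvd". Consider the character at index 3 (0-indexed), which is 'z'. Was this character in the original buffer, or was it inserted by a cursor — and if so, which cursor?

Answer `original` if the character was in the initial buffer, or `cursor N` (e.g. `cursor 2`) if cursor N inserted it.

Answer: cursor 3

Derivation:
After op 1 (delete): buffer="xvd" (len 3), cursors c1@2 c2@2 c3@3, authorship ...
After op 2 (move_left): buffer="xvd" (len 3), cursors c1@1 c2@1 c3@2, authorship ...
After op 3 (insert('j')): buffer="xjjvjd" (len 6), cursors c1@3 c2@3 c3@5, authorship .12.3.
After op 4 (move_left): buffer="xjjvjd" (len 6), cursors c1@2 c2@2 c3@4, authorship .12.3.
After op 5 (move_right): buffer="xjjvjd" (len 6), cursors c1@3 c2@3 c3@5, authorship .12.3.
After op 6 (delete): buffer="xvd" (len 3), cursors c1@1 c2@1 c3@2, authorship ...
After op 7 (move_left): buffer="xvd" (len 3), cursors c1@0 c2@0 c3@1, authorship ...
After op 8 (insert('z')): buffer="zzxzvd" (len 6), cursors c1@2 c2@2 c3@4, authorship 12.3..
Authorship (.=original, N=cursor N): 1 2 . 3 . .
Index 3: author = 3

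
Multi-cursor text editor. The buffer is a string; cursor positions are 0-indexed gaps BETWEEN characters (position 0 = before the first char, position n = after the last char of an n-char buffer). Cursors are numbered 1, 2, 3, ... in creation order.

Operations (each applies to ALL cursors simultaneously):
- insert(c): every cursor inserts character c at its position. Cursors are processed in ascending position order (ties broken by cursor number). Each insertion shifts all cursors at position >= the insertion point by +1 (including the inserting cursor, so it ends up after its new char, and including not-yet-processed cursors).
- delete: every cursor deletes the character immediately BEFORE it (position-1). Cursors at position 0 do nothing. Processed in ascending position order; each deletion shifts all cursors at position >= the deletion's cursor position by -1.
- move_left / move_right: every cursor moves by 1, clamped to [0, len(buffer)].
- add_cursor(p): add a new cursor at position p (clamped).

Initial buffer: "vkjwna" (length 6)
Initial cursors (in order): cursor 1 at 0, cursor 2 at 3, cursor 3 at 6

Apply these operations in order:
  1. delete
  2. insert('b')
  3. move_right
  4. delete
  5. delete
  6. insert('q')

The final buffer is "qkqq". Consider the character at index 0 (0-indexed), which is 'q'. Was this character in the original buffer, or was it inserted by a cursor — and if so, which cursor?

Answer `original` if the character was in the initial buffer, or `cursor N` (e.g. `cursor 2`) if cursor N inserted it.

Answer: cursor 1

Derivation:
After op 1 (delete): buffer="vkwn" (len 4), cursors c1@0 c2@2 c3@4, authorship ....
After op 2 (insert('b')): buffer="bvkbwnb" (len 7), cursors c1@1 c2@4 c3@7, authorship 1..2..3
After op 3 (move_right): buffer="bvkbwnb" (len 7), cursors c1@2 c2@5 c3@7, authorship 1..2..3
After op 4 (delete): buffer="bkbn" (len 4), cursors c1@1 c2@3 c3@4, authorship 1.2.
After op 5 (delete): buffer="k" (len 1), cursors c1@0 c2@1 c3@1, authorship .
After op 6 (insert('q')): buffer="qkqq" (len 4), cursors c1@1 c2@4 c3@4, authorship 1.23
Authorship (.=original, N=cursor N): 1 . 2 3
Index 0: author = 1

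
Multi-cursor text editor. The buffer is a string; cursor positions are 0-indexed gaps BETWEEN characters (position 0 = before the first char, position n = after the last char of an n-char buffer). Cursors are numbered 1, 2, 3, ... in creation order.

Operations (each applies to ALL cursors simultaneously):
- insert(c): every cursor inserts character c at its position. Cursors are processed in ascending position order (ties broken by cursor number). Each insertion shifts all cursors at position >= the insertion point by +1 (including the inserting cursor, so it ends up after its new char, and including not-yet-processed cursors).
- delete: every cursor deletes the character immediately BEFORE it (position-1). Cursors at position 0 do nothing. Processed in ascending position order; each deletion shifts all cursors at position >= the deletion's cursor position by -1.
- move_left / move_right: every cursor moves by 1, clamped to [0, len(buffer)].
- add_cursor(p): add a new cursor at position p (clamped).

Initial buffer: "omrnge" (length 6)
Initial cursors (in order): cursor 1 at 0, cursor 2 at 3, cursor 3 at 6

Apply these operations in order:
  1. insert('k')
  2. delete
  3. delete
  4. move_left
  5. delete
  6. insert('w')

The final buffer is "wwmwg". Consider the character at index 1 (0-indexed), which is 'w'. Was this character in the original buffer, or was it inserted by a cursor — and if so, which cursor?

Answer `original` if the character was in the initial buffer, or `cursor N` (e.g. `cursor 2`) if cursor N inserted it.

After op 1 (insert('k')): buffer="komrkngek" (len 9), cursors c1@1 c2@5 c3@9, authorship 1...2...3
After op 2 (delete): buffer="omrnge" (len 6), cursors c1@0 c2@3 c3@6, authorship ......
After op 3 (delete): buffer="omng" (len 4), cursors c1@0 c2@2 c3@4, authorship ....
After op 4 (move_left): buffer="omng" (len 4), cursors c1@0 c2@1 c3@3, authorship ....
After op 5 (delete): buffer="mg" (len 2), cursors c1@0 c2@0 c3@1, authorship ..
After op 6 (insert('w')): buffer="wwmwg" (len 5), cursors c1@2 c2@2 c3@4, authorship 12.3.
Authorship (.=original, N=cursor N): 1 2 . 3 .
Index 1: author = 2

Answer: cursor 2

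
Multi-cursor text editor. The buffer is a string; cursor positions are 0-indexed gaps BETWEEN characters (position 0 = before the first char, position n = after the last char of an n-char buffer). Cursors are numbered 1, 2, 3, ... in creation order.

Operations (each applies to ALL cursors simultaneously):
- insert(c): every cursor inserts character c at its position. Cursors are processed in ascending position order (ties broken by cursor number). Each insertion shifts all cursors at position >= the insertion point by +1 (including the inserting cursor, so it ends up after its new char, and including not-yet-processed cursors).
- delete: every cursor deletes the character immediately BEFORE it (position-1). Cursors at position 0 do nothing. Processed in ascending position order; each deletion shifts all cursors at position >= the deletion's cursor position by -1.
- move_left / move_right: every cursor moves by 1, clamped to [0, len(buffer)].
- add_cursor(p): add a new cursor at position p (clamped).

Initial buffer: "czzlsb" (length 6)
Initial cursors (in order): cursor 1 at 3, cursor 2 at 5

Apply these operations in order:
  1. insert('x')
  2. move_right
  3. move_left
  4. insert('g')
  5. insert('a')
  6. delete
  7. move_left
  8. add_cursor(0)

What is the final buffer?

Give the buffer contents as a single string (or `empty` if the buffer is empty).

Answer: czzxglsxgb

Derivation:
After op 1 (insert('x')): buffer="czzxlsxb" (len 8), cursors c1@4 c2@7, authorship ...1..2.
After op 2 (move_right): buffer="czzxlsxb" (len 8), cursors c1@5 c2@8, authorship ...1..2.
After op 3 (move_left): buffer="czzxlsxb" (len 8), cursors c1@4 c2@7, authorship ...1..2.
After op 4 (insert('g')): buffer="czzxglsxgb" (len 10), cursors c1@5 c2@9, authorship ...11..22.
After op 5 (insert('a')): buffer="czzxgalsxgab" (len 12), cursors c1@6 c2@11, authorship ...111..222.
After op 6 (delete): buffer="czzxglsxgb" (len 10), cursors c1@5 c2@9, authorship ...11..22.
After op 7 (move_left): buffer="czzxglsxgb" (len 10), cursors c1@4 c2@8, authorship ...11..22.
After op 8 (add_cursor(0)): buffer="czzxglsxgb" (len 10), cursors c3@0 c1@4 c2@8, authorship ...11..22.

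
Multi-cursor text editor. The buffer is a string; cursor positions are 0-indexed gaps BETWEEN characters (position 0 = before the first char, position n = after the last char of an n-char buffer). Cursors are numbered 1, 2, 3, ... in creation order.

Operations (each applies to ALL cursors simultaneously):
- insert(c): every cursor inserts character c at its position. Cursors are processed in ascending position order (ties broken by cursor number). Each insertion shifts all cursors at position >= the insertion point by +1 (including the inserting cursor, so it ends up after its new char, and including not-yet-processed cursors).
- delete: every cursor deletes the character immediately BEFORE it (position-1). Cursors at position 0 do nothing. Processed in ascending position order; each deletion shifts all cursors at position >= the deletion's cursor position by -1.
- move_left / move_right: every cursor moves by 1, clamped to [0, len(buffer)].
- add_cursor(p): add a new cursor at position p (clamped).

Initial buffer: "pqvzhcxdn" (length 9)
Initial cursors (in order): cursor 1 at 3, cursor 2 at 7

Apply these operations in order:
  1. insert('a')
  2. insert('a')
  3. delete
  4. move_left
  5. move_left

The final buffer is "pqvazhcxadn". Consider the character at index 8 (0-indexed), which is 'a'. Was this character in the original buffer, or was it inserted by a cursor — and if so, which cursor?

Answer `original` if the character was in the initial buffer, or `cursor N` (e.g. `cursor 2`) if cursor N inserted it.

After op 1 (insert('a')): buffer="pqvazhcxadn" (len 11), cursors c1@4 c2@9, authorship ...1....2..
After op 2 (insert('a')): buffer="pqvaazhcxaadn" (len 13), cursors c1@5 c2@11, authorship ...11....22..
After op 3 (delete): buffer="pqvazhcxadn" (len 11), cursors c1@4 c2@9, authorship ...1....2..
After op 4 (move_left): buffer="pqvazhcxadn" (len 11), cursors c1@3 c2@8, authorship ...1....2..
After op 5 (move_left): buffer="pqvazhcxadn" (len 11), cursors c1@2 c2@7, authorship ...1....2..
Authorship (.=original, N=cursor N): . . . 1 . . . . 2 . .
Index 8: author = 2

Answer: cursor 2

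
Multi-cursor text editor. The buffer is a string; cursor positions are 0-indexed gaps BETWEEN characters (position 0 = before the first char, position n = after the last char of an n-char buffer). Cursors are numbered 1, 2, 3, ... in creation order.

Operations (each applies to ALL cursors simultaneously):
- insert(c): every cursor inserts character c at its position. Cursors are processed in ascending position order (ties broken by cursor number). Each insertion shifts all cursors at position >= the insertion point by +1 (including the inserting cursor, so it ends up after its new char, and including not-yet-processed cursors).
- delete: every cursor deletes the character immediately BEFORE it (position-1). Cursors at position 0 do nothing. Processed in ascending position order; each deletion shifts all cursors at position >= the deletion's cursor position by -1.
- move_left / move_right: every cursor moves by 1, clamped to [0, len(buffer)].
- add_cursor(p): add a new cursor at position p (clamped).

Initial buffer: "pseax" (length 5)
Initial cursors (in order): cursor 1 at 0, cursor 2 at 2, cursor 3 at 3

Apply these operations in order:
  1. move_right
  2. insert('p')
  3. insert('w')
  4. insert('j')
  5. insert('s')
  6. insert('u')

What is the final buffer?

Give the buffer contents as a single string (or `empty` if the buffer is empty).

Answer: ppwjsusepwjsuapwjsux

Derivation:
After op 1 (move_right): buffer="pseax" (len 5), cursors c1@1 c2@3 c3@4, authorship .....
After op 2 (insert('p')): buffer="ppsepapx" (len 8), cursors c1@2 c2@5 c3@7, authorship .1..2.3.
After op 3 (insert('w')): buffer="ppwsepwapwx" (len 11), cursors c1@3 c2@7 c3@10, authorship .11..22.33.
After op 4 (insert('j')): buffer="ppwjsepwjapwjx" (len 14), cursors c1@4 c2@9 c3@13, authorship .111..222.333.
After op 5 (insert('s')): buffer="ppwjssepwjsapwjsx" (len 17), cursors c1@5 c2@11 c3@16, authorship .1111..2222.3333.
After op 6 (insert('u')): buffer="ppwjsusepwjsuapwjsux" (len 20), cursors c1@6 c2@13 c3@19, authorship .11111..22222.33333.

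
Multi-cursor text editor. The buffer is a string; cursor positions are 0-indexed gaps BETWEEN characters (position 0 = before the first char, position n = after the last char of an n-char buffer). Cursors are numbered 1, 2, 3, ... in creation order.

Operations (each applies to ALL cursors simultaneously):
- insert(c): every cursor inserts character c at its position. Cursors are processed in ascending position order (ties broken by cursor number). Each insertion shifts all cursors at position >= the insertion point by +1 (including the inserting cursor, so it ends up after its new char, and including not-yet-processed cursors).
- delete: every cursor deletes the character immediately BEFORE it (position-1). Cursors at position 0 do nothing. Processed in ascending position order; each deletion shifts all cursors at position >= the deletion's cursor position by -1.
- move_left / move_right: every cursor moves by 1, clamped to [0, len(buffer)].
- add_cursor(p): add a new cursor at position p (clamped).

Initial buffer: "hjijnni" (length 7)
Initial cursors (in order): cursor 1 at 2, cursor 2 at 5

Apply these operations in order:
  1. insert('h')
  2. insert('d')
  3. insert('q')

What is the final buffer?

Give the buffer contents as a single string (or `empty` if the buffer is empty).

Answer: hjhdqijnhdqni

Derivation:
After op 1 (insert('h')): buffer="hjhijnhni" (len 9), cursors c1@3 c2@7, authorship ..1...2..
After op 2 (insert('d')): buffer="hjhdijnhdni" (len 11), cursors c1@4 c2@9, authorship ..11...22..
After op 3 (insert('q')): buffer="hjhdqijnhdqni" (len 13), cursors c1@5 c2@11, authorship ..111...222..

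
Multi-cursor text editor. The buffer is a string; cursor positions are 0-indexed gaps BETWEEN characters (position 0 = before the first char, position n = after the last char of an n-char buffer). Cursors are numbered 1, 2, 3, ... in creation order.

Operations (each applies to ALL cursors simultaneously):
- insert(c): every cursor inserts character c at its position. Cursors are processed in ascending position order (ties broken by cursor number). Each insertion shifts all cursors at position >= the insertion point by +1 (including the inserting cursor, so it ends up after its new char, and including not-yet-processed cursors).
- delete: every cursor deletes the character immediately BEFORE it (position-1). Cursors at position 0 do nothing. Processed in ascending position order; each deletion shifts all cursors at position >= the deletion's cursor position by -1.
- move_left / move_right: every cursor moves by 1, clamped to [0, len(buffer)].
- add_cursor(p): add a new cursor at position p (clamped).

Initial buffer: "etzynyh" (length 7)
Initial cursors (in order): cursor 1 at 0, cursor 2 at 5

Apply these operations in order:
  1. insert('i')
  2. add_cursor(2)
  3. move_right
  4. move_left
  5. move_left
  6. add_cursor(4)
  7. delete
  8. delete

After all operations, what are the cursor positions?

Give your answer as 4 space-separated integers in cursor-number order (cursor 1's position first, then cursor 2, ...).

Answer: 0 1 0 1

Derivation:
After op 1 (insert('i')): buffer="ietzyniyh" (len 9), cursors c1@1 c2@7, authorship 1.....2..
After op 2 (add_cursor(2)): buffer="ietzyniyh" (len 9), cursors c1@1 c3@2 c2@7, authorship 1.....2..
After op 3 (move_right): buffer="ietzyniyh" (len 9), cursors c1@2 c3@3 c2@8, authorship 1.....2..
After op 4 (move_left): buffer="ietzyniyh" (len 9), cursors c1@1 c3@2 c2@7, authorship 1.....2..
After op 5 (move_left): buffer="ietzyniyh" (len 9), cursors c1@0 c3@1 c2@6, authorship 1.....2..
After op 6 (add_cursor(4)): buffer="ietzyniyh" (len 9), cursors c1@0 c3@1 c4@4 c2@6, authorship 1.....2..
After op 7 (delete): buffer="etyiyh" (len 6), cursors c1@0 c3@0 c4@2 c2@3, authorship ...2..
After op 8 (delete): buffer="eiyh" (len 4), cursors c1@0 c3@0 c2@1 c4@1, authorship .2..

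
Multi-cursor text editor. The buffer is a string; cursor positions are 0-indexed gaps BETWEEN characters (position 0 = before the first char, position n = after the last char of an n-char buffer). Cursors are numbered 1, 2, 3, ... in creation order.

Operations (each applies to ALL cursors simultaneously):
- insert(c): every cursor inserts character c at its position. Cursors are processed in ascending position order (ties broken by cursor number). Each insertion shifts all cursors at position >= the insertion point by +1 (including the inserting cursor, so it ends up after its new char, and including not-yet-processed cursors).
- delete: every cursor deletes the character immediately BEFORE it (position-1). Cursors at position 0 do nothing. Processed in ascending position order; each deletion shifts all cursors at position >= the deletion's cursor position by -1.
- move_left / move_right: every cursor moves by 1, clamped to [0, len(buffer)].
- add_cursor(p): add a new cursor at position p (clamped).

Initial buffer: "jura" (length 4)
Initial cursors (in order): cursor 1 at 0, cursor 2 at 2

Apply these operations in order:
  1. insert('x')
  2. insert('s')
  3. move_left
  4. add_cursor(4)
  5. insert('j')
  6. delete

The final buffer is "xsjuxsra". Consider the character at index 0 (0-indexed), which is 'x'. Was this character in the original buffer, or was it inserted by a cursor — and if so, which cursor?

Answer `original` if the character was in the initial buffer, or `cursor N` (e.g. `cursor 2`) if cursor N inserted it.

Answer: cursor 1

Derivation:
After op 1 (insert('x')): buffer="xjuxra" (len 6), cursors c1@1 c2@4, authorship 1..2..
After op 2 (insert('s')): buffer="xsjuxsra" (len 8), cursors c1@2 c2@6, authorship 11..22..
After op 3 (move_left): buffer="xsjuxsra" (len 8), cursors c1@1 c2@5, authorship 11..22..
After op 4 (add_cursor(4)): buffer="xsjuxsra" (len 8), cursors c1@1 c3@4 c2@5, authorship 11..22..
After op 5 (insert('j')): buffer="xjsjujxjsra" (len 11), cursors c1@2 c3@6 c2@8, authorship 111..3222..
After op 6 (delete): buffer="xsjuxsra" (len 8), cursors c1@1 c3@4 c2@5, authorship 11..22..
Authorship (.=original, N=cursor N): 1 1 . . 2 2 . .
Index 0: author = 1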